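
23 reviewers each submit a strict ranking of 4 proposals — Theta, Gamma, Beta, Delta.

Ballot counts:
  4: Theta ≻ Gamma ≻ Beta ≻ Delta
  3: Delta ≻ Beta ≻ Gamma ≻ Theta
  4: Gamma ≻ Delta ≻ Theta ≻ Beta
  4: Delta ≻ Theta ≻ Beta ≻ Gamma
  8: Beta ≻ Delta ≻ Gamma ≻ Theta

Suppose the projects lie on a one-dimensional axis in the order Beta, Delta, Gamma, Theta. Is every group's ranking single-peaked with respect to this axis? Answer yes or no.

Axis positions: Beta=1, Delta=2, Gamma=3, Theta=4.
Group 1: ranking walks positions 4-3-1-2; Beta is ranked above Delta even though Delta lies between Beta and the peak Theta on the axis — preferences dip and rise again. Not single-peaked.
Group 2 (peak Delta at position 2): ranking walks positions 2-1-3-4, expanding outward from the peak — single-peaked.
Group 3 (peak Gamma at position 3): ranking walks positions 3-2-4-1, expanding outward from the peak — single-peaked.
Group 4: ranking walks positions 2-4-1-3; Theta is ranked above Gamma even though Gamma lies between Theta and the peak Delta on the axis — preferences dip and rise again. Not single-peaked.
Group 5 (peak Beta at position 1): ranking walks positions 1-2-3-4, expanding outward from the peak — single-peaked.
Group 1 violates single-peakedness, so the profile is not single-peaked on this axis.

no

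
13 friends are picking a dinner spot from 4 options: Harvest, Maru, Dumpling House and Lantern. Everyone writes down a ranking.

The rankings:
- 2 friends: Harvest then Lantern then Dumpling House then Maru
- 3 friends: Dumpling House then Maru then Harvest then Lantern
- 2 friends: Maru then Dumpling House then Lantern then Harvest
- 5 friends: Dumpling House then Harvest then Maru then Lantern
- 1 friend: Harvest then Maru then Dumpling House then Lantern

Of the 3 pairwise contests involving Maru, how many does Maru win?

Maru against each rival (13 friends):
Maru vs Harvest: Harvest, 8–5.
Maru–Dumpling House: Dumpling House 10–3.
Maru vs Lantern: Maru wins 11–2.
Maru beats Lantern; loses to Harvest, Dumpling House — 1 pairwise win.

1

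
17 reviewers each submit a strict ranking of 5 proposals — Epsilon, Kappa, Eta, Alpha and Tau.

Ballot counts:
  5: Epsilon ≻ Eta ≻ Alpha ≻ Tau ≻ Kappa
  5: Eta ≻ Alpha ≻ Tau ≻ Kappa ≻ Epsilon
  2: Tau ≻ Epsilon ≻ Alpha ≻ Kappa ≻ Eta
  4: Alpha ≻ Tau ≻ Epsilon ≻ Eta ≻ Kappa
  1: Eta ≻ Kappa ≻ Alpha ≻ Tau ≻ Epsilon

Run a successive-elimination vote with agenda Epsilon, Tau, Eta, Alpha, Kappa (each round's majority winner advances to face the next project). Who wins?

Eta

Round 1: Epsilon vs Tau — 5–12, Tau advances.
Round 2: Tau vs Eta — 6–11, Eta advances.
Round 3: Eta vs Alpha — 11–6, Eta advances.
Round 4: Eta vs Kappa — 15–2, Eta advances.
The agenda winner is Eta.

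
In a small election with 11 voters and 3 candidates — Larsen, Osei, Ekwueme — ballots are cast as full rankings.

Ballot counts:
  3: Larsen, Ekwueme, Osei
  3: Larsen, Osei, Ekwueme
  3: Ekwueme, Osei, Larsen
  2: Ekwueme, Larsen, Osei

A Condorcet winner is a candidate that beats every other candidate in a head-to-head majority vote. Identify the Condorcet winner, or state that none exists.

Head-to-head results (11 voters):
Larsen vs Osei: Larsen wins 8–3.
Larsen vs Ekwueme: Larsen, 6–5.
Osei–Ekwueme: Ekwueme 8–3.
Larsen wins every pairwise contest, so Larsen is the Condorcet winner.

Larsen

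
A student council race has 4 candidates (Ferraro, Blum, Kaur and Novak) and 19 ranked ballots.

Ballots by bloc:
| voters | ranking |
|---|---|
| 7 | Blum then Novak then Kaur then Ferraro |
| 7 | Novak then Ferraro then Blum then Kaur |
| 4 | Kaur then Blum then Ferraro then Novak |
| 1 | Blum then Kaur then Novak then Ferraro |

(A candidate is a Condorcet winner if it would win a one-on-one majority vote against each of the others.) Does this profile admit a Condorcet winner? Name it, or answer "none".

Blum

Check each pair by majority over 19 ballots:
Ferraro vs Blum: Blum wins 12–7.
Ferraro vs Kaur: Kaur, 12–7.
Ferraro vs Novak: Novak wins 15–4.
Blum–Kaur: Blum 15–4.
Blum–Novak: Blum 12–7.
Kaur–Novak: Novak 14–5.
Blum defeats every rival head-to-head and is the Condorcet winner.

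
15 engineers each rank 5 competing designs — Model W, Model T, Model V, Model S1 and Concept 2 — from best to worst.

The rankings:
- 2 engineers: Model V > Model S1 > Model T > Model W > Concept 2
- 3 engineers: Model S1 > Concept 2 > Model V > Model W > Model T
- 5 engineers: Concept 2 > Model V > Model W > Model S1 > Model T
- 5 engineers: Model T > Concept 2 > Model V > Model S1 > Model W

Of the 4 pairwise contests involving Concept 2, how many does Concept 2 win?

Concept 2 against each rival (15 engineers):
Concept 2–Model W: Concept 2 13–2.
Concept 2–Model T: Concept 2 8–7.
Concept 2 vs Model V: Concept 2, 13–2.
Concept 2 vs Model S1: 5+5 = 10 for Concept 2, 5 for Model S1 — Concept 2 by 10–5.
Concept 2 beats Model W, Model T, Model V, Model S1 — 4 pairwise wins.

4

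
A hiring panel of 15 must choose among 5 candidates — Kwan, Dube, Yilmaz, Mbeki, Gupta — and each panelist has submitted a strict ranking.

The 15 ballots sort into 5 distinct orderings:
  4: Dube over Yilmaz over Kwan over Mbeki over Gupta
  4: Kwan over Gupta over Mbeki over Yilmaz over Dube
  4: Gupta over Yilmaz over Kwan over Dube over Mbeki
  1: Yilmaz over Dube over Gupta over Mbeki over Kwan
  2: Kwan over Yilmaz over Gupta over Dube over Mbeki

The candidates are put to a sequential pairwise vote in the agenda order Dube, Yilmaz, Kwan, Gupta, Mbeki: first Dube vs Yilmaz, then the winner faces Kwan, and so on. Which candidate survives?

Round 1: Dube vs Yilmaz — 4–11, Yilmaz advances.
Round 2: Yilmaz vs Kwan — 9–6, Yilmaz advances.
Round 3: Yilmaz vs Gupta — 7–8, Gupta advances.
Round 4: Gupta vs Mbeki — 11–4, Gupta advances.
The agenda winner is Gupta.

Gupta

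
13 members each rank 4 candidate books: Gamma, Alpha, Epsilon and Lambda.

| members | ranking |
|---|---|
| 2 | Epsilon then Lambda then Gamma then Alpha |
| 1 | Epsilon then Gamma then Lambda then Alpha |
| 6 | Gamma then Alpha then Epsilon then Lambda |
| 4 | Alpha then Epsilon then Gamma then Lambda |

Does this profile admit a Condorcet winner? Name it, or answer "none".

Check each pair by majority over 13 ballots:
Gamma vs Alpha: Gamma, 9–4.
Gamma–Epsilon: Epsilon 7–6.
Gamma–Lambda: Gamma 11–2.
Alpha vs Epsilon: Alpha, 10–3.
Alpha–Lambda: Alpha 10–3.
Epsilon vs Lambda: Epsilon wins 13–0.
Each book drops at least one matchup (Gamma loses to Epsilon; Alpha loses to Gamma; Epsilon loses to Alpha; Lambda loses to Gamma); the cycle Gamma → Alpha → Epsilon → Gamma rules out a Condorcet winner.

none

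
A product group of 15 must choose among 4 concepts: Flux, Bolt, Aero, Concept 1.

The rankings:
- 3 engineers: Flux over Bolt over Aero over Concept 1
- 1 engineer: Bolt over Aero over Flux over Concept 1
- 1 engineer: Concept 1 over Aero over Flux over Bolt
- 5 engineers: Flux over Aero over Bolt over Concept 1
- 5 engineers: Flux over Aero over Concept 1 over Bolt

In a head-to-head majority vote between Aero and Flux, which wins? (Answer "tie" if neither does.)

Flux

Ballots ranking Aero above Flux: 1 + 1 = 2.
Ballots ranking Flux above Aero: 15 − 2 = 13.
Flux wins the head-to-head 13–2.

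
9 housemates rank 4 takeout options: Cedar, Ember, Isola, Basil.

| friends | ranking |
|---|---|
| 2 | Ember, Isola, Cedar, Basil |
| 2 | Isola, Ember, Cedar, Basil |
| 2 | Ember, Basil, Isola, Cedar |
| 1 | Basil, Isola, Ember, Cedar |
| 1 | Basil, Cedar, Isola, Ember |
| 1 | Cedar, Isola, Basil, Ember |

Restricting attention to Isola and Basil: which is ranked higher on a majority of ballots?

Ballots ranking Isola above Basil: 2 + 2 + 1 = 5.
Ballots ranking Basil above Isola: 9 − 5 = 4.
Isola wins the head-to-head 5–4.

Isola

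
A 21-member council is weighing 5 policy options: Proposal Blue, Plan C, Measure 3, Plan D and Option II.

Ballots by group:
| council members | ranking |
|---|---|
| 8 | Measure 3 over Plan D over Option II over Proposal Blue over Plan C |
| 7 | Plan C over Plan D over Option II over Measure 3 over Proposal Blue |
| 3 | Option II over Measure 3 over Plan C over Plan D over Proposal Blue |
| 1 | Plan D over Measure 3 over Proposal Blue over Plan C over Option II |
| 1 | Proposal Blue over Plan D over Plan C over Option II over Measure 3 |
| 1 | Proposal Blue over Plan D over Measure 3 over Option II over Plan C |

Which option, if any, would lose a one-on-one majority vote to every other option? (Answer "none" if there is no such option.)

Plan C

Pairwise majorities:
Proposal Blue vs Plan C: Proposal Blue preferred on 8+1+1+1 = 11 ballots; Proposal Blue wins 11–10.
Proposal Blue vs Measure 3: Measure 3 wins 19–2.
Proposal Blue vs Plan D: Plan D, 19–2.
Proposal Blue vs Option II: 3 to 18, Option II.
Plan C vs Measure 3: Measure 3, 13–8.
Plan C vs Plan D: Plan D, 11–10.
Plan C vs Option II: 9 to 12, Option II.
Measure 3 vs Plan D: Measure 3 preferred on 8+3 = 11 ballots; Measure 3 wins 11–10.
Measure 3 vs Option II: Option II wins 11–10.
Plan D vs Option II: 8+7+1+1+1 = 18 for Plan D, 3 for Option II — Plan D by 18–3.
Plan C is beaten in every head-to-head and is the Condorcet loser.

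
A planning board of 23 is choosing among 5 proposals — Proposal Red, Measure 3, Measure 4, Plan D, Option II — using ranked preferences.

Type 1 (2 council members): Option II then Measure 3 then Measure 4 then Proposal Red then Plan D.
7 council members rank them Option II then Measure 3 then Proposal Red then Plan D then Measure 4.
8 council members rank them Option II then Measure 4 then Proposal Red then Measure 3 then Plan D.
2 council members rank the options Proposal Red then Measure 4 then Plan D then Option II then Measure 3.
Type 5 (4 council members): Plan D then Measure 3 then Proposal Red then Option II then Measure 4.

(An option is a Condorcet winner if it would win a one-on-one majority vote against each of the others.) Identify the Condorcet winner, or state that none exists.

Pairwise majorities:
Proposal Red vs Measure 3: Measure 3, 13–10.
Proposal Red vs Measure 4: Proposal Red wins 13–10.
Proposal Red vs Plan D: Proposal Red, 19–4.
Proposal Red–Option II: Option II 17–6.
Measure 3 vs Measure 4: Measure 3, 13–10.
Measure 3 vs Plan D: Measure 3, 17–6.
Measure 3 vs Option II: Option II wins 19–4.
Measure 4–Plan D: Measure 4 12–11.
Measure 4 vs Option II: Option II, 21–2.
Plan D–Option II: Option II 17–6.
Only Option II has no losses; Option II is the Condorcet winner.

Option II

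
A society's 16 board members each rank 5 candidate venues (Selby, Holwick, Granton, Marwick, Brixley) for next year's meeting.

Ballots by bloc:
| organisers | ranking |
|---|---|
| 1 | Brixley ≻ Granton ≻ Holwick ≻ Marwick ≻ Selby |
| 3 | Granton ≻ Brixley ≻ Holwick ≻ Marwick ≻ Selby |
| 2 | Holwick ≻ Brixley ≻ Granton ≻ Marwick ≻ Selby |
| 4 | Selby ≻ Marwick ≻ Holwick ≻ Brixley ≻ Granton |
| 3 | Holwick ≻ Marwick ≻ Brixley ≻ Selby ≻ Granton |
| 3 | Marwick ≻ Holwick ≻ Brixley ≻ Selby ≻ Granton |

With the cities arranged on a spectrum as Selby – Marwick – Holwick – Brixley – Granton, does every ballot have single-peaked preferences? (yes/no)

yes

Axis positions: Selby=1, Marwick=2, Holwick=3, Brixley=4, Granton=5.
Bloc 1 (peak Brixley at position 4): ranking walks positions 4-5-3-2-1, expanding outward from the peak — single-peaked.
Bloc 2 (peak Granton at position 5): ranking walks positions 5-4-3-2-1, expanding outward from the peak — single-peaked.
Bloc 3 (peak Holwick at position 3): ranking walks positions 3-4-5-2-1, expanding outward from the peak — single-peaked.
Bloc 4 (peak Selby at position 1): ranking walks positions 1-2-3-4-5, expanding outward from the peak — single-peaked.
Bloc 5 (peak Holwick at position 3): ranking walks positions 3-2-4-1-5, expanding outward from the peak — single-peaked.
Bloc 6 (peak Marwick at position 2): ranking walks positions 2-3-4-1-5, expanding outward from the peak — single-peaked.
Every ranking is single-peaked on this axis.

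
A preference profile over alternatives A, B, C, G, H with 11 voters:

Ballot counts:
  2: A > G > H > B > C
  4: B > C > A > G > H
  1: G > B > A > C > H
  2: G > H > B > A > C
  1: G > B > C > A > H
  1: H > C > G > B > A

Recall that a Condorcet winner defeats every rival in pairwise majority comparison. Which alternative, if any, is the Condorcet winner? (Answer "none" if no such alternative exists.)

none

Pairwise majorities:
A vs B: B, 9–2.
A–C: C 6–5.
A vs G: A, 6–5.
A–H: A 8–3.
B–C: B 10–1.
B vs G: G, 7–4.
B vs H: B wins 6–5.
C vs G: G, 6–5.
C vs H: C wins 6–5.
G vs H: G, 10–1.
No alternative is unbeaten: A loses to B; B loses to G; C loses to B; G loses to A; H loses to A. In particular A → G → B → A is a majority cycle — no Condorcet winner exists.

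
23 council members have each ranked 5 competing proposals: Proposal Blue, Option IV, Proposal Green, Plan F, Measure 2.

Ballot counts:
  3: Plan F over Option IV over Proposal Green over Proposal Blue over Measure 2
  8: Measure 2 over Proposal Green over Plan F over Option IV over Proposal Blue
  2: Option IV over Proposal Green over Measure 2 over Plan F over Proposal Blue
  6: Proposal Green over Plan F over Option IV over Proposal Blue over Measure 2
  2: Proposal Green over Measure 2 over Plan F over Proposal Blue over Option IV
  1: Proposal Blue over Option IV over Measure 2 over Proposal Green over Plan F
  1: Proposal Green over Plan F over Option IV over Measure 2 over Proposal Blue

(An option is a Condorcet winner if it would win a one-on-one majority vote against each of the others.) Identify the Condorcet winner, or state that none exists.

Proposal Green

Check each pair by majority over 23 ballots:
Proposal Blue vs Option IV: 2+1 = 3 for Proposal Blue, 20 for Option IV — Option IV by 20–3.
Proposal Blue vs Proposal Green: 1 for Proposal Blue, 22 for Proposal Green — Proposal Green by 22–1.
Proposal Blue vs Plan F: 1 to 22, Plan F.
Proposal Blue vs Measure 2: Measure 2, 13–10.
Option IV vs Proposal Green: Proposal Green, 17–6.
Option IV vs Plan F: Plan F, 20–3.
Option IV–Measure 2: Option IV 13–10.
Proposal Green vs Plan F: Proposal Green, 20–3.
Proposal Green vs Measure 2: 14 to 9, Proposal Green.
Plan F vs Measure 2: Measure 2 wins 13–10.
Proposal Green beats each of Proposal Blue, Option IV, Plan F, Measure 2 — Proposal Green is the Condorcet winner.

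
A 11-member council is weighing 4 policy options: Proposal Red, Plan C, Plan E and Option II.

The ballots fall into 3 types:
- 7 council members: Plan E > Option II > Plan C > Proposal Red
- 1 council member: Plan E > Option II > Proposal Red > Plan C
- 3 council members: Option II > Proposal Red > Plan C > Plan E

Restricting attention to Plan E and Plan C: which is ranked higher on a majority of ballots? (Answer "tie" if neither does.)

Plan E

Ballots ranking Plan E above Plan C: 7 + 1 = 8.
Ballots ranking Plan C above Plan E: 11 − 8 = 3.
Plan E wins the head-to-head 8–3.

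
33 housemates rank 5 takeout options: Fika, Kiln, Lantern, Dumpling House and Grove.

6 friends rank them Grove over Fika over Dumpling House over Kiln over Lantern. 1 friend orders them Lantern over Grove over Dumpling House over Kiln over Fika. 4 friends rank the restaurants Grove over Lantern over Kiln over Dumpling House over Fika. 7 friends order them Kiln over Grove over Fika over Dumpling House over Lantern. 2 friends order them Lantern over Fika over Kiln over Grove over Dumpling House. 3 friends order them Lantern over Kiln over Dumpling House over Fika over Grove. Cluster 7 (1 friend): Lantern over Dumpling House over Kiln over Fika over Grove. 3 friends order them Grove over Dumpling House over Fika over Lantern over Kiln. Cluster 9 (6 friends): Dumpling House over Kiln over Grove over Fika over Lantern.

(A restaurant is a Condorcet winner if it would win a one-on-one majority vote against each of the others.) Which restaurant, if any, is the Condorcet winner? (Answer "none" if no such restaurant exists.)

Head-to-head results (33 friends):
Fika–Kiln: Kiln 22–11.
Fika vs Lantern: Fika, 22–11.
Fika vs Dumpling House: Dumpling House wins 18–15.
Fika vs Grove: Grove, 27–6.
Kiln vs Lantern: Kiln wins 19–14.
Kiln vs Dumpling House: Dumpling House, 17–16.
Kiln–Grove: Kiln 19–14.
Lantern–Dumpling House: Dumpling House 22–11.
Lantern–Grove: Grove 26–7.
Dumpling House vs Grove: Grove wins 23–10.
No restaurant is unbeaten: Fika loses to Kiln; Kiln loses to Dumpling House; Lantern loses to Fika; Dumpling House loses to Grove; Grove loses to Kiln. In particular Kiln beats Grove beats Dumpling House beats Kiln is a majority cycle — no Condorcet winner exists.

none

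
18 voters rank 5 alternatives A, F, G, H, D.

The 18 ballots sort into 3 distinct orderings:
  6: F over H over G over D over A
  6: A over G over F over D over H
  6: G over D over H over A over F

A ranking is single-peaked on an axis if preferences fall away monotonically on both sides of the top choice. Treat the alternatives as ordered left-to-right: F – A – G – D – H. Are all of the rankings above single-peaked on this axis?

no

Axis positions: F=1, A=2, G=3, D=4, H=5.
Cluster 1: ranking walks positions 1-5-3-4-2; H is ranked above A even though A lies between H and the peak F on the axis — preferences dip and rise again. Not single-peaked.
Cluster 2 (peak A at position 2): ranking walks positions 2-3-1-4-5, expanding outward from the peak — single-peaked.
Cluster 3 (peak G at position 3): ranking walks positions 3-4-5-2-1, expanding outward from the peak — single-peaked.
Cluster 1 violates single-peakedness, so the profile is not single-peaked on this axis.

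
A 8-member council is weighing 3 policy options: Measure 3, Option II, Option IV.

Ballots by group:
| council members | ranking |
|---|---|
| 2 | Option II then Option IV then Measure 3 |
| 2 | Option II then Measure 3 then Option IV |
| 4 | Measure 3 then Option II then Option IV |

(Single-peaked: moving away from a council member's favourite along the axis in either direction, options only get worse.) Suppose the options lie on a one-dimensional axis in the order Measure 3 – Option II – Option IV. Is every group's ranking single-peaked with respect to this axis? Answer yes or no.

Axis positions: Measure 3=1, Option II=2, Option IV=3.
Group 1 (peak Option II at position 2): ranking walks positions 2-3-1, expanding outward from the peak — single-peaked.
Group 2 (peak Option II at position 2): ranking walks positions 2-1-3, expanding outward from the peak — single-peaked.
Group 3 (peak Measure 3 at position 1): ranking walks positions 1-2-3, expanding outward from the peak — single-peaked.
Every ranking is single-peaked on this axis.

yes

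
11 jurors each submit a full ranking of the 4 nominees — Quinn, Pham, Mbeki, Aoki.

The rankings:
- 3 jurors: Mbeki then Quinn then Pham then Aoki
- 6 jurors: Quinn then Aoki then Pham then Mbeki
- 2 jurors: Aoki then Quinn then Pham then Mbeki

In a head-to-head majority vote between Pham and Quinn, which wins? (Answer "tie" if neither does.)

Quinn

No ballot ranks Pham above Quinn: 0.
Ballots ranking Quinn above Pham: 11 − 0 = 11.
Quinn wins the head-to-head 11–0.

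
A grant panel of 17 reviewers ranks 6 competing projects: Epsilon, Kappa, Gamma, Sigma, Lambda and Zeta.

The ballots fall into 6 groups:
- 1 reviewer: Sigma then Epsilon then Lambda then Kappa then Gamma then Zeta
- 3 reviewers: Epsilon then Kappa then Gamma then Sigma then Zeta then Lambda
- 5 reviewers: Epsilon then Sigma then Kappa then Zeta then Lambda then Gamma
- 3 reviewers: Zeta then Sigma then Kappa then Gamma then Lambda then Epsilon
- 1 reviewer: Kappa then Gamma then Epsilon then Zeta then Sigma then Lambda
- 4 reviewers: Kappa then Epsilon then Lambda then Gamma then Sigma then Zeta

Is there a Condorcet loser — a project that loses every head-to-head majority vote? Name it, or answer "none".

none

Head-to-head results (17 reviewers):
Epsilon vs Kappa: Epsilon preferred on 1+3+5 = 9 ballots; Epsilon wins 9–8.
Epsilon vs Gamma: Epsilon wins 13–4.
Epsilon vs Sigma: Epsilon is ranked higher on 3+5+1+4 = 13 ballots, Sigma on 4. Epsilon wins 13–4.
Epsilon vs Lambda: Epsilon, 14–3.
Epsilon vs Zeta: Epsilon wins 14–3.
Kappa vs Gamma: Kappa preferred on 1+3+5+3+1+4 = 17 ballots; Kappa wins 17–0.
Kappa vs Sigma: Sigma wins 9–8.
Kappa vs Lambda: Kappa is ranked higher on 3+5+3+1+4 = 16 ballots, Lambda on 1. Kappa wins 16–1.
Kappa vs Zeta: 1+3+5+1+4 = 14 for Kappa, 3 for Zeta — Kappa by 14–3.
Gamma vs Sigma: Gamma preferred on 3+1+4 = 8 ballots; Sigma wins 9–8.
Gamma vs Lambda: Lambda, 10–7.
Gamma vs Zeta: Gamma, 9–8.
Sigma vs Lambda: Sigma wins 13–4.
Sigma vs Zeta: Sigma preferred on 1+3+5+4 = 13 ballots; Sigma wins 13–4.
Lambda vs Zeta: Zeta wins 12–5.
Every project wins at least one matchup (Epsilon beats Kappa; Kappa beats Gamma; Gamma beats Zeta; Sigma beats Kappa; Lambda beats Gamma; Zeta beats Lambda), so there is no Condorcet loser.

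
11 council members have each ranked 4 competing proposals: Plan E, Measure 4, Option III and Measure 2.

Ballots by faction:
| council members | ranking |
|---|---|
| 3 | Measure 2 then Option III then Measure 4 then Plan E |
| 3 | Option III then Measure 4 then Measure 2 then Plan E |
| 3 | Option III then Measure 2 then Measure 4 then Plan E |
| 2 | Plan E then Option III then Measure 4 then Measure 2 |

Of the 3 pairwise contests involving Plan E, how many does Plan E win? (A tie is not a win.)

0

Plan E against each rival (11 council members):
Plan E vs Measure 4: 2 for Plan E, 9 for Measure 4 — Measure 4 by 9–2.
Plan E vs Option III: Option III, 9–2.
Plan E vs Measure 2: Measure 2, 9–2.
Plan E beats no one; loses to Measure 4, Option III, Measure 2 — 0 pairwise wins.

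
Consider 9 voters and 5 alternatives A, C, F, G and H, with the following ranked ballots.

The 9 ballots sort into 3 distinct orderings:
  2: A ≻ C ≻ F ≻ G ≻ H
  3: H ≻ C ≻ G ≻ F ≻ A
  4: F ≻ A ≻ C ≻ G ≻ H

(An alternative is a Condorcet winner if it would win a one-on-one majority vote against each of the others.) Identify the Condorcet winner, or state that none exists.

Check each pair by majority over 9 ballots:
A vs C: A preferred on 2+4 = 6 ballots; A wins 6–3.
A vs F: 2 to 7, F.
A vs G: A is ranked higher on 2+4 = 6 ballots, G on 3. A wins 6–3.
A vs H: A preferred on 2+4 = 6 ballots; A wins 6–3.
C vs F: 5 to 4, C.
C vs G: 9 to 0, C.
C vs H: C preferred on 2+4 = 6 ballots; C wins 6–3.
F vs G: 6 to 3, F.
F vs H: F is ranked higher on 2+4 = 6 ballots, H on 3. F wins 6–3.
G vs H: G is ranked higher on 2+4 = 6 ballots, H on 3. G wins 6–3.
Every alternative loses at least once (A loses to F; C loses to A; F loses to C; G loses to A; H loses to A). The majority relation contains the cycle A beats C beats F beats A, so there is no Condorcet winner.

none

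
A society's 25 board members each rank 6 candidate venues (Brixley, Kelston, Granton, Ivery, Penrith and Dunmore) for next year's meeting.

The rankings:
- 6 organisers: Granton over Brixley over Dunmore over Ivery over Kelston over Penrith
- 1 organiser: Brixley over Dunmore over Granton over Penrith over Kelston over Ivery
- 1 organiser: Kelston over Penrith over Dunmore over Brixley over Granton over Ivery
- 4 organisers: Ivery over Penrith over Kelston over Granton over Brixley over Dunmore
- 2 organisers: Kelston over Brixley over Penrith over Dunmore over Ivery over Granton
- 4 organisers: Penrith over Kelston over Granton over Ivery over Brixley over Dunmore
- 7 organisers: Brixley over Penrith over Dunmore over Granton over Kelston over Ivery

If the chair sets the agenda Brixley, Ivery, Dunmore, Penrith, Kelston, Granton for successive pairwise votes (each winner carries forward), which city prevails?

Granton

Round 1: Brixley vs Ivery — 17–8, Brixley advances.
Round 2: Brixley vs Dunmore — 24–1, Brixley advances.
Round 3: Brixley vs Penrith — 16–9, Brixley advances.
Round 4: Brixley vs Kelston — 14–11, Brixley advances.
Round 5: Brixley vs Granton — 11–14, Granton advances.
Granton survives the agenda.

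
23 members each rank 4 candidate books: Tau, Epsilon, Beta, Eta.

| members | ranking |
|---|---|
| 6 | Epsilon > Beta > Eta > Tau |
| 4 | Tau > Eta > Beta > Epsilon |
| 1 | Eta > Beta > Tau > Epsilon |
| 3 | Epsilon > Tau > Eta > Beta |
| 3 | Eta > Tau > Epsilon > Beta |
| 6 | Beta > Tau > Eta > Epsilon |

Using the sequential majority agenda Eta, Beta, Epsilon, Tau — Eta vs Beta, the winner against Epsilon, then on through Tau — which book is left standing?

Round 1: Eta vs Beta — 11–12, Beta advances.
Round 2: Beta vs Epsilon — 11–12, Epsilon advances.
Round 3: Epsilon vs Tau — 9–14, Tau advances.
Tau survives the agenda.

Tau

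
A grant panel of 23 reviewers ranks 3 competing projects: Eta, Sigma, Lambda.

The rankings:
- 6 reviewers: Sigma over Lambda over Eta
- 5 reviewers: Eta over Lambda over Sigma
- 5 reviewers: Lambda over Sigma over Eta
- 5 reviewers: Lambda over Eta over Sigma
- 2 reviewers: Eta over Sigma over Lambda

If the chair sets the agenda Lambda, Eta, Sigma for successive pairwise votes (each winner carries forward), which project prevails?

Lambda

Round 1: Lambda vs Eta — 16–7, Lambda advances.
Round 2: Lambda vs Sigma — 15–8, Lambda advances.
Lambda survives the agenda.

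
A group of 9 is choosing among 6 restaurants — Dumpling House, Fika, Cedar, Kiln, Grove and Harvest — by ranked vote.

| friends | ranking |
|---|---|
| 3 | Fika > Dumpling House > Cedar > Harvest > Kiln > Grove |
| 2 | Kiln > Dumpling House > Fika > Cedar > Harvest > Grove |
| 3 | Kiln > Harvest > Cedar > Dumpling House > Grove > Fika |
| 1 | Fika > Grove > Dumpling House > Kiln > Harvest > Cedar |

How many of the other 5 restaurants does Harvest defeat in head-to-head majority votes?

1

Harvest against each rival (9 friends):
Harvest vs Dumpling House: Harvest preferred on 3 ballots; Dumpling House wins 6–3.
Harvest vs Fika: 3 to 6, Fika.
Harvest vs Cedar: Harvest is ranked higher on 3+1 = 4 ballots, Cedar on 5. Cedar wins 5–4.
Harvest vs Kiln: 3 to 6, Kiln.
Harvest–Grove: Harvest 8–1.
Harvest beats Grove; loses to Dumpling House, Fika, Cedar, Kiln — 1 pairwise win.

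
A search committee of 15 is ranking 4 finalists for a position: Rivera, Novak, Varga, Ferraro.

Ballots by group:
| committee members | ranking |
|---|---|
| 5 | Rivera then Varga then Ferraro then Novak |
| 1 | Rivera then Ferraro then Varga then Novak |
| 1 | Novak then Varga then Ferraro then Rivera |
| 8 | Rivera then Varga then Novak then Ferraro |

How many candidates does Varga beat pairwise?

Varga against each rival (15 committee members):
Varga vs Rivera: Varga preferred on 1 ballot; Rivera wins 14–1.
Varga vs Novak: Varga, 14–1.
Varga vs Ferraro: Varga wins 14–1.
Varga beats Novak, Ferraro; loses to Rivera — 2 pairwise wins.

2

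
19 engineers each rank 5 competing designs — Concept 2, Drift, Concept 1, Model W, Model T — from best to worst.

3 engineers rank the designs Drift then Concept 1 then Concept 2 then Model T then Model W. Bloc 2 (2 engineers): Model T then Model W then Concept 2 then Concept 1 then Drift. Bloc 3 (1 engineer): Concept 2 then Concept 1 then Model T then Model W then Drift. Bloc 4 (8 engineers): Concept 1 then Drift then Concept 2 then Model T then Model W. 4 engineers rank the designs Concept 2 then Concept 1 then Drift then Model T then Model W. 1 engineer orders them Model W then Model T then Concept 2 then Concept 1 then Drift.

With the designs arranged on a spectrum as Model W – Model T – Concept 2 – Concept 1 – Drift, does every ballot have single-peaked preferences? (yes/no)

yes

Axis positions: Model W=1, Model T=2, Concept 2=3, Concept 1=4, Drift=5.
Bloc 1 (peak Drift at position 5): ranking walks positions 5-4-3-2-1, expanding outward from the peak — single-peaked.
Bloc 2 (peak Model T at position 2): ranking walks positions 2-1-3-4-5, expanding outward from the peak — single-peaked.
Bloc 3 (peak Concept 2 at position 3): ranking walks positions 3-4-2-1-5, expanding outward from the peak — single-peaked.
Bloc 4 (peak Concept 1 at position 4): ranking walks positions 4-5-3-2-1, expanding outward from the peak — single-peaked.
Bloc 5 (peak Concept 2 at position 3): ranking walks positions 3-4-5-2-1, expanding outward from the peak — single-peaked.
Bloc 6 (peak Model W at position 1): ranking walks positions 1-2-3-4-5, expanding outward from the peak — single-peaked.
Every ranking is single-peaked on this axis.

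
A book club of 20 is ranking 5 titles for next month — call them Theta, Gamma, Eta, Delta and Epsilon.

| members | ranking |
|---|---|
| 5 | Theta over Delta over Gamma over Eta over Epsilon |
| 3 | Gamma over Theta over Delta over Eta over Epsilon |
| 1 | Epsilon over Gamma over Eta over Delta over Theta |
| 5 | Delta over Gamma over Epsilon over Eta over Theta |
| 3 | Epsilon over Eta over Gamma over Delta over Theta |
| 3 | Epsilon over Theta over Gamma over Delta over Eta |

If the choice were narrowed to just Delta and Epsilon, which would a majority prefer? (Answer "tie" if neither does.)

Ballots ranking Delta above Epsilon: 5 + 3 + 5 = 13.
Ballots ranking Epsilon above Delta: 20 − 13 = 7.
Delta wins the head-to-head 13–7.

Delta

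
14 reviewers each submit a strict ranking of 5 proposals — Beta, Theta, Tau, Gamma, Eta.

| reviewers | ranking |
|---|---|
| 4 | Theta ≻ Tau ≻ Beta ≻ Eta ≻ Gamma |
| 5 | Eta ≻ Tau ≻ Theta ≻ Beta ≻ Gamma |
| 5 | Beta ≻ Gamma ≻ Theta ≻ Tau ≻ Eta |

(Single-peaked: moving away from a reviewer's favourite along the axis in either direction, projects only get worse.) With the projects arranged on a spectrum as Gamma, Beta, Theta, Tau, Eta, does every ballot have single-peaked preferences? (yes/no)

yes

Axis positions: Gamma=1, Beta=2, Theta=3, Tau=4, Eta=5.
Bloc 1 (peak Theta at position 3): ranking walks positions 3-4-2-5-1, expanding outward from the peak — single-peaked.
Bloc 2 (peak Eta at position 5): ranking walks positions 5-4-3-2-1, expanding outward from the peak — single-peaked.
Bloc 3 (peak Beta at position 2): ranking walks positions 2-1-3-4-5, expanding outward from the peak — single-peaked.
Every ranking is single-peaked on this axis.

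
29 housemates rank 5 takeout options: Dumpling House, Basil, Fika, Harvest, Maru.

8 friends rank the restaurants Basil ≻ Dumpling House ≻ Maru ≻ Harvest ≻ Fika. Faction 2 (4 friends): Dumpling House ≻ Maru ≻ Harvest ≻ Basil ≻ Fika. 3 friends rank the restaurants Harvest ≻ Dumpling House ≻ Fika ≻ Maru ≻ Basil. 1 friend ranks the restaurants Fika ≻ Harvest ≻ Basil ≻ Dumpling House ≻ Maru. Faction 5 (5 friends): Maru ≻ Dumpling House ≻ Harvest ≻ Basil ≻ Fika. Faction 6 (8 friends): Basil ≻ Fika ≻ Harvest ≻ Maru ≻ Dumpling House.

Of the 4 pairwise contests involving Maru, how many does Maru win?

Maru against each rival (29 friends):
Maru vs Dumpling House: Dumpling House, 16–13.
Maru vs Basil: 12 to 17, Basil.
Maru–Fika: Maru 17–12.
Maru–Harvest: Maru 17–12.
Maru beats Fika, Harvest; loses to Dumpling House, Basil — 2 pairwise wins.

2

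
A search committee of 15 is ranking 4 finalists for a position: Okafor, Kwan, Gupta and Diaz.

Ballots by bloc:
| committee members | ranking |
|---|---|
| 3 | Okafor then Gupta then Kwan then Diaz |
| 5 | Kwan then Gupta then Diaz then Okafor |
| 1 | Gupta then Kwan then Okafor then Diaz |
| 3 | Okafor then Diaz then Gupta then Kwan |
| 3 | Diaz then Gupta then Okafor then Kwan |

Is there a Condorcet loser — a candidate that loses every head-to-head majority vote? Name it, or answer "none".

none

Head-to-head results (15 committee members):
Okafor vs Kwan: Okafor preferred on 3+3+3 = 9 ballots; Okafor wins 9–6.
Okafor vs Gupta: Gupta, 9–6.
Okafor vs Diaz: Diaz wins 8–7.
Kwan vs Gupta: Kwan is ranked higher on 5 ballots, Gupta on 10. Gupta wins 10–5.
Kwan vs Diaz: Kwan wins 9–6.
Gupta vs Diaz: Gupta is ranked higher on 3+5+1 = 9 ballots, Diaz on 6. Gupta wins 9–6.
Each candidate has at least one pairwise win (Okafor beats Kwan; Kwan beats Diaz; Gupta beats Okafor; Diaz beats Okafor) — no Condorcet loser.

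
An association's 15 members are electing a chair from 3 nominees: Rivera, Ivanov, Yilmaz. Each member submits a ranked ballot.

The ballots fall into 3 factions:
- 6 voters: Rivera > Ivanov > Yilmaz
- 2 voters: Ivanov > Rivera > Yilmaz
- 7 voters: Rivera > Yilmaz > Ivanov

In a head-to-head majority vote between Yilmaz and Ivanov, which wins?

Ivanov

Ballots ranking Yilmaz above Ivanov: 7.
Ballots ranking Ivanov above Yilmaz: 15 − 7 = 8.
Ivanov wins the head-to-head 8–7.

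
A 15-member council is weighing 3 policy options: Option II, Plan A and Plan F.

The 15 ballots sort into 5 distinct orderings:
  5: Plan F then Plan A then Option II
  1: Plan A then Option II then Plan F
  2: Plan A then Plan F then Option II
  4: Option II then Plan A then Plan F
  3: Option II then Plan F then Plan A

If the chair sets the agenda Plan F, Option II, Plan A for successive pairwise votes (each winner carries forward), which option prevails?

Round 1: Plan F vs Option II — 7–8, Option II advances.
Round 2: Option II vs Plan A — 7–8, Plan A advances.
Plan A survives the agenda.

Plan A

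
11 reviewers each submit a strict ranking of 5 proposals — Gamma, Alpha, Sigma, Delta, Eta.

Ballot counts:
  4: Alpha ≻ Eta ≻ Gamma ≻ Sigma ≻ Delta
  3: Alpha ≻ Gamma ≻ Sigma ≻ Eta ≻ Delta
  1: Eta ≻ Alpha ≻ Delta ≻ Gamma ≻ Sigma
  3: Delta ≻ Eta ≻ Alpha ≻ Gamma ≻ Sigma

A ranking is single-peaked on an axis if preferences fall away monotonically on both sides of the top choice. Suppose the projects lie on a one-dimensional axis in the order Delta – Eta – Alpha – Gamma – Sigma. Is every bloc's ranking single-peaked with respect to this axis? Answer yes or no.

Axis positions: Delta=1, Eta=2, Alpha=3, Gamma=4, Sigma=5.
Bloc 1 (peak Alpha at position 3): ranking walks positions 3-2-4-5-1, expanding outward from the peak — single-peaked.
Bloc 2 (peak Alpha at position 3): ranking walks positions 3-4-5-2-1, expanding outward from the peak — single-peaked.
Bloc 3 (peak Eta at position 2): ranking walks positions 2-3-1-4-5, expanding outward from the peak — single-peaked.
Bloc 4 (peak Delta at position 1): ranking walks positions 1-2-3-4-5, expanding outward from the peak — single-peaked.
Every ranking is single-peaked on this axis.

yes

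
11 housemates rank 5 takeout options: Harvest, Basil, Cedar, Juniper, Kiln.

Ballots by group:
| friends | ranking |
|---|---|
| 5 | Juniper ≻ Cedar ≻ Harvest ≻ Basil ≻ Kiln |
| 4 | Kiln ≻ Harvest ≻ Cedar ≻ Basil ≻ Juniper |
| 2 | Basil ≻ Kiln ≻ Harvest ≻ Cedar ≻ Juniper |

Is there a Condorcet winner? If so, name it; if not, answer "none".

Check each pair by majority over 11 ballots:
Harvest vs Basil: Harvest wins 9–2.
Harvest vs Cedar: Harvest preferred on 4+2 = 6 ballots; Harvest wins 6–5.
Harvest–Juniper: Harvest 6–5.
Harvest vs Kiln: Kiln, 6–5.
Basil vs Cedar: Cedar, 9–2.
Basil vs Juniper: 4+2 = 6 for Basil, 5 for Juniper — Basil by 6–5.
Basil–Kiln: Basil 7–4.
Cedar vs Juniper: Cedar preferred on 4+2 = 6 ballots; Cedar wins 6–5.
Cedar vs Kiln: 5 to 6, Kiln.
Juniper vs Kiln: 5 for Juniper, 6 for Kiln — Kiln by 6–5.
Every restaurant loses at least once (Harvest loses to Kiln; Basil loses to Harvest; Cedar loses to Harvest; Juniper loses to Harvest; Kiln loses to Basil). The majority relation contains the cycle Harvest → Basil → Kiln → Harvest, so there is no Condorcet winner.

none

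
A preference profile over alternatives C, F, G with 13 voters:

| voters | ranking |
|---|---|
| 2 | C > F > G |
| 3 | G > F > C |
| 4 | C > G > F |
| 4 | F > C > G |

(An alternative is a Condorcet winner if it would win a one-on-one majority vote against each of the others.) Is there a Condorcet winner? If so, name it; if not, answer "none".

none

Check each pair by majority over 13 ballots:
C vs F: 6 to 7, F.
C vs G: 2+4+4 = 10 for C, 3 for G — C by 10–3.
F vs G: 6 to 7, G.
No alternative is unbeaten: C loses to F; F loses to G; G loses to C. In particular C > G > F > C is a majority cycle — no Condorcet winner exists.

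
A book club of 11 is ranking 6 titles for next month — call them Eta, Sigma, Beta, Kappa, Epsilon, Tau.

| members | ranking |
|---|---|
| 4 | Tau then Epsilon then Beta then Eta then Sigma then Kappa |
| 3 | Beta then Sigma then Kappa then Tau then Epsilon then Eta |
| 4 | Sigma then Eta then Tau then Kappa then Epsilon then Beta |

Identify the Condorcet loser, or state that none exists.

none

Head-to-head results (11 members):
Eta vs Sigma: Sigma wins 7–4.
Eta vs Beta: 4 for Eta, 7 for Beta — Beta by 7–4.
Eta vs Kappa: Eta wins 8–3.
Eta vs Epsilon: 4 to 7, Epsilon.
Eta vs Tau: Eta preferred on 4 ballots; Tau wins 7–4.
Sigma vs Beta: 4 for Sigma, 7 for Beta — Beta by 7–4.
Sigma vs Kappa: Sigma wins 11–0.
Sigma vs Epsilon: Sigma preferred on 3+4 = 7 ballots; Sigma wins 7–4.
Sigma vs Tau: Sigma is ranked higher on 3+4 = 7 ballots, Tau on 4. Sigma wins 7–4.
Beta vs Kappa: Beta preferred on 4+3 = 7 ballots; Beta wins 7–4.
Beta–Epsilon: Epsilon 8–3.
Beta vs Tau: 3 to 8, Tau.
Kappa vs Epsilon: Kappa is ranked higher on 3+4 = 7 ballots, Epsilon on 4. Kappa wins 7–4.
Kappa vs Tau: Kappa is ranked higher on 3 ballots, Tau on 8. Tau wins 8–3.
Epsilon vs Tau: 0 to 11, Tau.
No book is winless: Eta beats Kappa; Sigma beats Eta; Beta beats Eta; Kappa beats Epsilon; Epsilon beats Eta; Tau beats Eta. There is no Condorcet loser.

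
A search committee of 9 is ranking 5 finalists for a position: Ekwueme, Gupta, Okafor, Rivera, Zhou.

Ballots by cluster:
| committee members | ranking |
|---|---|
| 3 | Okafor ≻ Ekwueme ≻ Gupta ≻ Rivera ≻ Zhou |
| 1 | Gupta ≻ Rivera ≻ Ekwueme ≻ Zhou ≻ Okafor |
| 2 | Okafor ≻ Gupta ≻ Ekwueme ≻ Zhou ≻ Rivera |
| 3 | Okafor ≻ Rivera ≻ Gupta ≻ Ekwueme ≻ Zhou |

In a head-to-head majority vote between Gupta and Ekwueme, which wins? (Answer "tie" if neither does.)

Gupta

Ballots ranking Gupta above Ekwueme: 1 + 2 + 3 = 6.
Ballots ranking Ekwueme above Gupta: 9 − 6 = 3.
Gupta wins the head-to-head 6–3.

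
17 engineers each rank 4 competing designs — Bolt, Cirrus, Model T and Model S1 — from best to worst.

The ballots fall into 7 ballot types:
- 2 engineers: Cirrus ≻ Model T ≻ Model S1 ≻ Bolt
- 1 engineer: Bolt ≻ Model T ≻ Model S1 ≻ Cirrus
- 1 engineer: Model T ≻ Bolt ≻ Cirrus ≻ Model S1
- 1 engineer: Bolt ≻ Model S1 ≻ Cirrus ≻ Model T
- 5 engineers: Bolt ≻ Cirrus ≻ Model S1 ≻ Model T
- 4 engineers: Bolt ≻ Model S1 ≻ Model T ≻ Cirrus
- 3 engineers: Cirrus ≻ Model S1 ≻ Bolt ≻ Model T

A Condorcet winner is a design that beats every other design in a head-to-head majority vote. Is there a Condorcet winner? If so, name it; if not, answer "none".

Bolt

Pairwise majorities:
Bolt–Cirrus: Bolt 12–5.
Bolt vs Model T: Bolt, 14–3.
Bolt vs Model S1: Bolt wins 12–5.
Cirrus vs Model T: Cirrus is ranked higher on 2+1+5+3 = 11 ballots, Model T on 6. Cirrus wins 11–6.
Cirrus vs Model S1: Cirrus, 11–6.
Model T vs Model S1: Model S1 wins 13–4.
Only Bolt has no losses; Bolt is the Condorcet winner.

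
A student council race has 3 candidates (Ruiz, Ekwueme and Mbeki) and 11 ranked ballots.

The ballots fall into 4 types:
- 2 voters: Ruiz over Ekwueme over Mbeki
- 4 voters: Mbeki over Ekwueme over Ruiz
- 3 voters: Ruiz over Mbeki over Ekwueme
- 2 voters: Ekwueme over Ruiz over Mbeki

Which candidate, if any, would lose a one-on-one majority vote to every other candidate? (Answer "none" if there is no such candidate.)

Pairwise majorities:
Ruiz vs Ekwueme: Ekwueme, 6–5.
Ruiz vs Mbeki: Ruiz preferred on 2+3+2 = 7 ballots; Ruiz wins 7–4.
Ekwueme–Mbeki: Mbeki 7–4.
Each candidate has at least one pairwise win (Ruiz beats Mbeki; Ekwueme beats Ruiz; Mbeki beats Ekwueme) — no Condorcet loser.

none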